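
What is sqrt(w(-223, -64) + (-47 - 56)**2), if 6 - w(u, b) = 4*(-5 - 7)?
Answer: sqrt(10663) ≈ 103.26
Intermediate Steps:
w(u, b) = 54 (w(u, b) = 6 - 4*(-5 - 7) = 6 - 4*(-12) = 6 - 1*(-48) = 6 + 48 = 54)
sqrt(w(-223, -64) + (-47 - 56)**2) = sqrt(54 + (-47 - 56)**2) = sqrt(54 + (-103)**2) = sqrt(54 + 10609) = sqrt(10663)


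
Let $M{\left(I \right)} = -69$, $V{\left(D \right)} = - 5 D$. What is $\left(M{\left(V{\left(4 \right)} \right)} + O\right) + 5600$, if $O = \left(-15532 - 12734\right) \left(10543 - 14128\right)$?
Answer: $101339141$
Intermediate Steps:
$O = 101333610$ ($O = \left(-28266\right) \left(-3585\right) = 101333610$)
$\left(M{\left(V{\left(4 \right)} \right)} + O\right) + 5600 = \left(-69 + 101333610\right) + 5600 = 101333541 + 5600 = 101339141$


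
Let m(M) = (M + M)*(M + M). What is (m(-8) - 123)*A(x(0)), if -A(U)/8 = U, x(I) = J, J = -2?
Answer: 2128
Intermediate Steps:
x(I) = -2
A(U) = -8*U
m(M) = 4*M² (m(M) = (2*M)*(2*M) = 4*M²)
(m(-8) - 123)*A(x(0)) = (4*(-8)² - 123)*(-8*(-2)) = (4*64 - 123)*16 = (256 - 123)*16 = 133*16 = 2128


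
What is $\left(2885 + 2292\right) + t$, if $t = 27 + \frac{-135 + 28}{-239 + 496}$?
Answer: $\frac{1337321}{257} \approx 5203.6$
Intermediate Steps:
$t = \frac{6832}{257}$ ($t = 27 - \frac{107}{257} = \frac{6832}{257} \approx 26.584$)
$\left(2885 + 2292\right) + t = \left(2885 + 2292\right) + \frac{6832}{257} = 5177 + \frac{6832}{257} = \frac{1337321}{257}$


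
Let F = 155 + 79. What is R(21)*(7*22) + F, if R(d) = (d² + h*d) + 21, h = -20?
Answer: 6702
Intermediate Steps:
R(d) = 21 + d² - 20*d (R(d) = (d² - 20*d) + 21 = 21 + d² - 20*d)
F = 234
R(21)*(7*22) + F = (21 + 21² - 20*21)*(7*22) + 234 = (21 + 441 - 420)*154 + 234 = 42*154 + 234 = 6468 + 234 = 6702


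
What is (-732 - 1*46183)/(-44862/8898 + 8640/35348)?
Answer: 614833788965/62870969 ≈ 9779.3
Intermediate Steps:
(-732 - 1*46183)/(-44862/8898 + 8640/35348) = (-732 - 46183)/(-44862*1/8898 + 8640*(1/35348)) = -46915/(-7477/1483 + 2160/8837) = -46915/(-62870969/13105271) = -46915*(-13105271/62870969) = 614833788965/62870969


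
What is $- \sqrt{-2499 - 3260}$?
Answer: $- i \sqrt{5759} \approx - 75.888 i$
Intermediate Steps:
$- \sqrt{-2499 - 3260} = - \sqrt{-5759} = - i \sqrt{5759}$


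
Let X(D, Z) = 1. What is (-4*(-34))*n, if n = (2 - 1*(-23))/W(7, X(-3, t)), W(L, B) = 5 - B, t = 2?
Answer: 850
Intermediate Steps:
n = 25/4 (n = (2 - 1*(-23))/(5 - 1*1) = (2 + 23)/(5 - 1) = 25/4 ≈ 6.2500)
(-4*(-34))*n = -4*(-34)*(25/4) = 136*(25/4) = 850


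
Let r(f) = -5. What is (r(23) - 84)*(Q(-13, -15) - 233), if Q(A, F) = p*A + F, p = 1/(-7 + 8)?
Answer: 23229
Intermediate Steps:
p = 1 (p = 1/1 = 1)
Q(A, F) = A + F (Q(A, F) = 1*A + F = A + F)
(r(23) - 84)*(Q(-13, -15) - 233) = (-5 - 84)*((-13 - 15) - 233) = -89*(-28 - 233) = -89*(-261) = 23229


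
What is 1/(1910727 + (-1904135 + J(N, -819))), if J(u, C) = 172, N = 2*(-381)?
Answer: 1/6764 ≈ 0.00014784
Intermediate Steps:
N = -762
1/(1910727 + (-1904135 + J(N, -819))) = 1/(1910727 + (-1904135 + 172)) = 1/(1910727 - 1903963) = 1/6764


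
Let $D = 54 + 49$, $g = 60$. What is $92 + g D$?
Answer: $6272$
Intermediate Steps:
$D = 103$
$92 + g D = 92 + 60 \cdot 103 = 92 + 6180 = 6272$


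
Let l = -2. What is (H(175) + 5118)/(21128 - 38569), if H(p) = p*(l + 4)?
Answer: -5468/17441 ≈ -0.31351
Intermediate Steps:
H(p) = 2*p (H(p) = p*(-2 + 4) = p*2 = 2*p)
(H(175) + 5118)/(21128 - 38569) = (2*175 + 5118)/(21128 - 38569) = (350 + 5118)/(-17441) = 5468*(-1/17441) = -5468/17441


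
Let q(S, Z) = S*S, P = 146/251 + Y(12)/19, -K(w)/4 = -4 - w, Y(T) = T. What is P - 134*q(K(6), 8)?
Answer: -1022467814/4769 ≈ -2.1440e+5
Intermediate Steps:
K(w) = 16 + 4*w (K(w) = -4*(-4 - w) = 16 + 4*w)
P = 5786/4769 (P = 146/251 + 12/19 = 5786/4769 ≈ 1.2133)
q(S, Z) = S²
P - 134*q(K(6), 8) = 5786/4769 - 134*(16 + 4*6)² = 5786/4769 - 134*(16 + 24)² = 5786/4769 - 134*40² = 5786/4769 - 134*1600 = 5786/4769 - 214400 = -1022467814/4769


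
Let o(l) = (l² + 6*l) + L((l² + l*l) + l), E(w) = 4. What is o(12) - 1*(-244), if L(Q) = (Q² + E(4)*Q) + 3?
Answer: 91663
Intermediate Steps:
L(Q) = 3 + Q² + 4*Q (L(Q) = (Q² + 4*Q) + 3 = 3 + Q² + 4*Q)
o(l) = 3 + (l + 2*l²)² + 9*l² + 10*l (o(l) = (l² + 6*l) + (3 + ((l² + l*l) + l)² + 4*((l² + l*l) + l)) = (l² + 6*l) + (3 + ((l² + l²) + l)² + 4*((l² + l²) + l)) = (l² + 6*l) + (3 + (2*l² + l)² + 4*(2*l² + l)) = (l² + 6*l) + (3 + (l + 2*l²)² + 4*(l + 2*l²)) = (l² + 6*l) + (3 + (l + 2*l²)² + (4*l + 8*l²)) = (l² + 6*l) + (3 + (l + 2*l²)² + 4*l + 8*l²) = 3 + (l + 2*l²)² + 9*l² + 10*l)
o(12) - 1*(-244) = (3 + 4*12³ + 4*12⁴ + 10*12 + 10*12²) - 1*(-244) = (3 + 4*1728 + 4*20736 + 120 + 10*144) + 244 = (3 + 6912 + 82944 + 120 + 1440) + 244 = 91419 + 244 = 91663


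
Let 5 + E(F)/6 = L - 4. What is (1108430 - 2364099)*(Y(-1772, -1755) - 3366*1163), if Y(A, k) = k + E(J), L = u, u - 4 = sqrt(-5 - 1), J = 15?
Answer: 4917756065367 - 7534014*I*sqrt(6) ≈ 4.9178e+12 - 1.8454e+7*I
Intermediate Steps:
u = 4 + I*sqrt(6) (u = 4 + sqrt(-5 - 1) = 4 + sqrt(-6) = 4 + I*sqrt(6) ≈ 4.0 + 2.4495*I)
L = 4 + I*sqrt(6) ≈ 4.0 + 2.4495*I
E(F) = -30 + 6*I*sqrt(6) (E(F) = -30 + 6*((4 + I*sqrt(6)) - 4) = -30 + 6*(I*sqrt(6)) = -30 + 6*I*sqrt(6))
Y(A, k) = -30 + k + 6*I*sqrt(6) (Y(A, k) = k + (-30 + 6*I*sqrt(6)) = -30 + k + 6*I*sqrt(6))
(1108430 - 2364099)*(Y(-1772, -1755) - 3366*1163) = (1108430 - 2364099)*((-30 - 1755 + 6*I*sqrt(6)) - 3366*1163) = -1255669*((-1785 + 6*I*sqrt(6)) - 3914658) = -1255669*(-3916443 + 6*I*sqrt(6)) = 4917756065367 - 7534014*I*sqrt(6)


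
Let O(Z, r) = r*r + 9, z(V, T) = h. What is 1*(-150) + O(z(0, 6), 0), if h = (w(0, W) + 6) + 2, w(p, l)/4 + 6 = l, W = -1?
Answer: -141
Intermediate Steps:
w(p, l) = -24 + 4*l
h = -20 (h = ((-24 + 4*(-1)) + 6) + 2 = ((-24 - 4) + 6) + 2 = (-28 + 6) + 2 = -22 + 2 = -20)
z(V, T) = -20
O(Z, r) = 9 + r**2 (O(Z, r) = r**2 + 9 = 9 + r**2)
1*(-150) + O(z(0, 6), 0) = 1*(-150) + (9 + 0**2) = -150 + (9 + 0) = -150 + 9 = -141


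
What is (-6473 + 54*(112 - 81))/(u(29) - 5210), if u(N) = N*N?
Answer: 4799/4369 ≈ 1.0984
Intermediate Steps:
u(N) = N²
(-6473 + 54*(112 - 81))/(u(29) - 5210) = (-6473 + 54*(112 - 81))/(29² - 5210) = (-6473 + 54*31)/(841 - 5210) = (-6473 + 1674)/(-4369) = -4799*(-1/4369) = 4799/4369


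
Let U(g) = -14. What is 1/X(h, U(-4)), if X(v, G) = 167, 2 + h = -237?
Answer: 1/167 ≈ 0.0059880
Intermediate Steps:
h = -239 (h = -2 - 237 = -239)
1/X(h, U(-4)) = 1/167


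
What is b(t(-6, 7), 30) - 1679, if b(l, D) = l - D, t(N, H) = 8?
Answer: -1701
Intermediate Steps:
b(t(-6, 7), 30) - 1679 = (8 - 1*30) - 1679 = (8 - 30) - 1679 = -22 - 1679 = -1701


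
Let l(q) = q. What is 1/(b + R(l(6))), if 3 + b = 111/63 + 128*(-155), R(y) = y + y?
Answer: -21/416414 ≈ -5.0431e-5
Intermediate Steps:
R(y) = 2*y
b = -416666/21 (b = -3 + (111/63 + 128*(-155)) = -3 + (111*(1/63) - 19840) = -3 + (37/21 - 19840) = -3 - 416603/21 = -416666/21 ≈ -19841.)
1/(b + R(l(6))) = 1/(-416666/21 + 2*6) = 1/(-416666/21 + 12) = 1/(-416414/21) = -21/416414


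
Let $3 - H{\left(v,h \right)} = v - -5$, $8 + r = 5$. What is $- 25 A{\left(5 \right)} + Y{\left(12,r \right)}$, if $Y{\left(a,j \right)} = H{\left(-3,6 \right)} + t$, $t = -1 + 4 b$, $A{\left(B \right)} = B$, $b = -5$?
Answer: $-145$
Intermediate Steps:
$r = -3$ ($r = -8 + 5 = -3$)
$H{\left(v,h \right)} = -2 - v$ ($H{\left(v,h \right)} = 3 - \left(v - -5\right) = 3 - \left(v + 5\right) = 3 - \left(5 + v\right) = -2 - v$)
$t = -21$ ($t = -1 + 4 \left(-5\right) = -1 - 20 = -21$)
$Y{\left(a,j \right)} = -20$ ($Y{\left(a,j \right)} = \left(-2 - -3\right) - 21 = \left(-2 + 3\right) - 21 = 1 - 21 = -20$)
$- 25 A{\left(5 \right)} + Y{\left(12,r \right)} = \left(-25\right) 5 - 20 = -125 - 20 = -145$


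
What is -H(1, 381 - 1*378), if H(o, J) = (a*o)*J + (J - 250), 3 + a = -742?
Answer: 2482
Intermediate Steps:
a = -745 (a = -3 - 742 = -745)
H(o, J) = -250 + J - 745*J*o (H(o, J) = (-745*o)*J + (J - 250) = -745*J*o + (-250 + J) = -250 + J - 745*J*o)
-H(1, 381 - 1*378) = -(-250 + (381 - 1*378) - 745*(381 - 1*378)*1) = -(-250 + (381 - 378) - 745*(381 - 378)*1) = -(-250 + 3 - 745*3*1) = -(-250 + 3 - 2235) = -1*(-2482) = 2482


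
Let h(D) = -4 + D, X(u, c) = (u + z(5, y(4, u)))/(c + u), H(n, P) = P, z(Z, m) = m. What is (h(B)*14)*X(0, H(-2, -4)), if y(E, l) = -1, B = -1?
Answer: -35/2 ≈ -17.500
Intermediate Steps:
X(u, c) = (-1 + u)/(c + u) (X(u, c) = (u - 1)/(c + u) = (-1 + u)/(c + u))
(h(B)*14)*X(0, H(-2, -4)) = ((-4 - 1)*14)*((-1 + 0)/(-4 + 0)) = (-5*14)*(-1/(-4)) = -(-35)*(-1)/2 = -70*¼ = -35/2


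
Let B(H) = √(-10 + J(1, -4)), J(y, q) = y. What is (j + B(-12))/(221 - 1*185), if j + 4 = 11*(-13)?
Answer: -49/12 + I/12 ≈ -4.0833 + 0.083333*I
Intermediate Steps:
B(H) = 3*I (B(H) = √(-10 + 1) = √(-9) = 3*I)
j = -147 (j = -4 + 11*(-13) = -4 - 143 = -147)
(j + B(-12))/(221 - 1*185) = (-147 + 3*I)/(221 - 1*185) = (-147 + 3*I)/(221 - 185) = (-147 + 3*I)/36 = (-147 + 3*I)*(1/36) = -49/12 + I/12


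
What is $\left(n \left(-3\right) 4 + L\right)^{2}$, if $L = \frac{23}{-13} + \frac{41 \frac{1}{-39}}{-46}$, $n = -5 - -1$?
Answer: $\frac{40742689}{19044} \approx 2139.4$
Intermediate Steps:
$n = -4$ ($n = -5 + 1 = -4$)
$L = - \frac{241}{138}$ ($L = 23 \left(- \frac{1}{13}\right) + 41 \left(- \frac{1}{39}\right) \left(- \frac{1}{46}\right) = - \frac{23}{13} - - \frac{41}{1794} = - \frac{23}{13} + \frac{41}{1794} = - \frac{241}{138} \approx -1.7464$)
$\left(n \left(-3\right) 4 + L\right)^{2} = \left(\left(-4\right) \left(-3\right) 4 - \frac{241}{138}\right)^{2} = \left(12 \cdot 4 - \frac{241}{138}\right)^{2} = \left(48 - \frac{241}{138}\right)^{2} = \left(\frac{6383}{138}\right)^{2} = \frac{40742689}{19044}$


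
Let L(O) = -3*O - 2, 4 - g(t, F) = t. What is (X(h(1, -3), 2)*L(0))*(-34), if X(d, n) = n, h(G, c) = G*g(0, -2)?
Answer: 136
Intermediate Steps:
g(t, F) = 4 - t
h(G, c) = 4*G (h(G, c) = G*(4 - 1*0) = G*(4 + 0) = G*4 = 4*G)
L(O) = -2 - 3*O
(X(h(1, -3), 2)*L(0))*(-34) = (2*(-2 - 3*0))*(-34) = (2*(-2 + 0))*(-34) = (2*(-2))*(-34) = -4*(-34) = 136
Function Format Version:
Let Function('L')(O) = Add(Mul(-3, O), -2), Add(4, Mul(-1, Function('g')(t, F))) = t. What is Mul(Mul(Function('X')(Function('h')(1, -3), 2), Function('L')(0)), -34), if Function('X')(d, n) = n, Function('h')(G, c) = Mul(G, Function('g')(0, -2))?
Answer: 136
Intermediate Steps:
Function('g')(t, F) = Add(4, Mul(-1, t))
Function('h')(G, c) = Mul(4, G) (Function('h')(G, c) = Mul(G, Add(4, Mul(-1, 0))) = Mul(G, Add(4, 0)) = Mul(G, 4) = Mul(4, G))
Function('L')(O) = Add(-2, Mul(-3, O))
Mul(Mul(Function('X')(Function('h')(1, -3), 2), Function('L')(0)), -34) = Mul(Mul(2, Add(-2, Mul(-3, 0))), -34) = Mul(Mul(2, Add(-2, 0)), -34) = Mul(Mul(2, -2), -34) = Mul(-4, -34) = 136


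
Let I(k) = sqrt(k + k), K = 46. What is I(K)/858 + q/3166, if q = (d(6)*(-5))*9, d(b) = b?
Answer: -135/1583 + sqrt(23)/429 ≈ -0.074102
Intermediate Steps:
I(k) = sqrt(2)*sqrt(k) (I(k) = sqrt(2*k) = sqrt(2)*sqrt(k))
q = -270 (q = (6*(-5))*9 = -30*9 = -270)
I(K)/858 + q/3166 = (sqrt(2)*sqrt(46))/858 - 270/3166 = (2*sqrt(23))*(1/858) - 270*1/3166 = sqrt(23)/429 - 135/1583 = -135/1583 + sqrt(23)/429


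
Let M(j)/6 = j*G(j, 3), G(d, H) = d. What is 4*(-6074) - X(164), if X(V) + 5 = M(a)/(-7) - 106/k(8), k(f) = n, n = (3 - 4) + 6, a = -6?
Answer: -848363/35 ≈ -24239.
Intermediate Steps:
n = 5 (n = -1 + 6 = 5)
k(f) = 5
M(j) = 6*j² (M(j) = 6*(j*j) = 6*j²)
X(V) = -1997/35 (X(V) = -5 + ((6*(-6)²)/(-7) - 106/5) = -5 + ((6*36)*(-⅐) - 106*⅕) = -5 + (216*(-⅐) - 106/5) = -5 + (-216/7 - 106/5) = -5 - 1822/35 = -1997/35)
4*(-6074) - X(164) = 4*(-6074) - 1*(-1997/35) = -24296 + 1997/35 = -848363/35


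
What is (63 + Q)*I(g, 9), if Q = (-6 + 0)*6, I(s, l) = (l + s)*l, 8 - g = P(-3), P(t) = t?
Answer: 4860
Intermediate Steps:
g = 11 (g = 8 - 1*(-3) = 8 + 3 = 11)
I(s, l) = l*(l + s)
Q = -36 (Q = -6*6 = -36)
(63 + Q)*I(g, 9) = (63 - 36)*(9*(9 + 11)) = 27*(9*20) = 27*180 = 4860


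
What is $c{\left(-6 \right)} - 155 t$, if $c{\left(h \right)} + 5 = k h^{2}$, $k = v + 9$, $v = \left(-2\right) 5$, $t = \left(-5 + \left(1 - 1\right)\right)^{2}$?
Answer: $-3916$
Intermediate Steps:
$t = 25$ ($t = \left(-5 + \left(1 - 1\right)\right)^{2} = \left(-5 + 0\right)^{2} = \left(-5\right)^{2} = 25$)
$v = -10$
$k = -1$ ($k = -10 + 9 = -1$)
$c{\left(h \right)} = -5 - h^{2}$
$c{\left(-6 \right)} - 155 t = \left(-5 - \left(-6\right)^{2}\right) - 3875 = \left(-5 - 36\right) - 3875 = -41 - 3875 = -3916$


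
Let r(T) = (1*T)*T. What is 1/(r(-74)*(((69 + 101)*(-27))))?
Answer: -1/25134840 ≈ -3.9785e-8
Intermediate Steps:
r(T) = T² (r(T) = T*T = T²)
1/(r(-74)*(((69 + 101)*(-27)))) = 1/(((-74)²)*(((69 + 101)*(-27)))) = 1/(5476*((170*(-27)))) = (1/5476)/(-4590) = (1/5476)*(-1/4590) = -1/25134840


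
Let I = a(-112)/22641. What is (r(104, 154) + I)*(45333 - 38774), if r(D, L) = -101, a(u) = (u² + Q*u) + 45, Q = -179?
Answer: -4928222712/7547 ≈ -6.5300e+5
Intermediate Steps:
a(u) = 45 + u² - 179*u (a(u) = (u² - 179*u) + 45 = 45 + u² - 179*u)
I = 10879/7547 (I = (45 + (-112)² - 179*(-112))/22641 = (45 + 12544 + 20048)*(1/22641) = 32637*(1/22641) = 10879/7547 ≈ 1.4415)
(r(104, 154) + I)*(45333 - 38774) = (-101 + 10879/7547)*(45333 - 38774) = -751368/7547*6559 = -4928222712/7547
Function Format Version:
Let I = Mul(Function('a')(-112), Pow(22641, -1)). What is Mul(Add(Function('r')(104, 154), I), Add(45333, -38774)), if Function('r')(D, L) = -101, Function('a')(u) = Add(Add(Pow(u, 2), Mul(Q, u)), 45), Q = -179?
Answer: Rational(-4928222712, 7547) ≈ -6.5300e+5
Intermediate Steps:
Function('a')(u) = Add(45, Pow(u, 2), Mul(-179, u)) (Function('a')(u) = Add(Add(Pow(u, 2), Mul(-179, u)), 45) = Add(45, Pow(u, 2), Mul(-179, u)))
I = Rational(10879, 7547) (I = Mul(Add(45, Pow(-112, 2), Mul(-179, -112)), Pow(22641, -1)) = Mul(Add(45, 12544, 20048), Rational(1, 22641)) = Mul(32637, Rational(1, 22641)) = Rational(10879, 7547) ≈ 1.4415)
Mul(Add(Function('r')(104, 154), I), Add(45333, -38774)) = Mul(Add(-101, Rational(10879, 7547)), Add(45333, -38774)) = Mul(Rational(-751368, 7547), 6559) = Rational(-4928222712, 7547)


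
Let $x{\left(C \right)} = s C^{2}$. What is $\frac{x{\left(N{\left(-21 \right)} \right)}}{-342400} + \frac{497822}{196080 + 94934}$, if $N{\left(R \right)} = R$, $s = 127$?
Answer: $\frac{77077715851}{49821596800} \approx 1.5471$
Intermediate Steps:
$x{\left(C \right)} = 127 C^{2}$
$\frac{x{\left(N{\left(-21 \right)} \right)}}{-342400} + \frac{497822}{196080 + 94934} = \frac{127 \left(-21\right)^{2}}{-342400} + \frac{497822}{196080 + 94934} = 127 \cdot 441 \left(- \frac{1}{342400}\right) + \frac{497822}{291014} = 56007 \left(- \frac{1}{342400}\right) + 497822 \cdot \frac{1}{291014} = - \frac{56007}{342400} + \frac{248911}{145507} = \frac{77077715851}{49821596800}$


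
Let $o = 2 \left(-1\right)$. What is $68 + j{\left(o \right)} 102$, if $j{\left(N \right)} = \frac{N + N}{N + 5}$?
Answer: $-68$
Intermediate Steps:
$o = -2$
$j{\left(N \right)} = \frac{2 N}{5 + N}$
$68 + j{\left(o \right)} 102 = 68 + 2 \left(-2\right) \frac{1}{5 - 2} \cdot 102 = 68 + 2 \left(-2\right) \frac{1}{3} \cdot 102 = 68 - 136 = -68$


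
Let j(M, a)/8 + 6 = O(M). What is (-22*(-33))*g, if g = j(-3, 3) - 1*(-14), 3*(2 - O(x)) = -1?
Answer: -11132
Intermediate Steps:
O(x) = 7/3 (O(x) = 2 - ⅓*(-1) = 2 + ⅓ = 7/3)
j(M, a) = -88/3 (j(M, a) = -48 + 8*(7/3) = -48 + 56/3 = -88/3)
g = -46/3 (g = -88/3 - 1*(-14) = -88/3 + 14 = -46/3 ≈ -15.333)
(-22*(-33))*g = -22*(-33)*(-46/3) = 726*(-46/3) = -11132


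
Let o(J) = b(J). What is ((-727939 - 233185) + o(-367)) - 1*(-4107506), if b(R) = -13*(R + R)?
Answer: 3155924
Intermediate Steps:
b(R) = -26*R
o(J) = -26*J
((-727939 - 233185) + o(-367)) - 1*(-4107506) = ((-727939 - 233185) - 26*(-367)) - 1*(-4107506) = (-961124 + 9542) + 4107506 = -951582 + 4107506 = 3155924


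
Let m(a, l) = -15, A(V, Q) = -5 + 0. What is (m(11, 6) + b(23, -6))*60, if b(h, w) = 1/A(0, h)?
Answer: -912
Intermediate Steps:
A(V, Q) = -5
b(h, w) = -⅕ (b(h, w) = 1/(-5) = -⅕)
(m(11, 6) + b(23, -6))*60 = (-15 - ⅕)*60 = -76/5*60 = -912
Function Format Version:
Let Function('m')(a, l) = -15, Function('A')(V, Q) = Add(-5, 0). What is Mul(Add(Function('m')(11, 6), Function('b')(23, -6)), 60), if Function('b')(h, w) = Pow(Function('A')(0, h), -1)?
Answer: -912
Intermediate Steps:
Function('A')(V, Q) = -5
Function('b')(h, w) = Rational(-1, 5) (Function('b')(h, w) = Pow(-5, -1) = Rational(-1, 5))
Mul(Add(Function('m')(11, 6), Function('b')(23, -6)), 60) = Mul(Add(-15, Rational(-1, 5)), 60) = Mul(Rational(-76, 5), 60) = -912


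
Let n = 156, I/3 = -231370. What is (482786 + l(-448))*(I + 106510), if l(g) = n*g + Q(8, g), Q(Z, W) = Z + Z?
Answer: -242628266400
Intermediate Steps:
I = -694110 (I = 3*(-231370) = -694110)
Q(Z, W) = 2*Z
l(g) = 16 + 156*g (l(g) = 156*g + 2*8 = 156*g + 16 = 16 + 156*g)
(482786 + l(-448))*(I + 106510) = (482786 + (16 + 156*(-448)))*(-694110 + 106510) = (482786 + (16 - 69888))*(-587600) = (482786 - 69872)*(-587600) = 412914*(-587600) = -242628266400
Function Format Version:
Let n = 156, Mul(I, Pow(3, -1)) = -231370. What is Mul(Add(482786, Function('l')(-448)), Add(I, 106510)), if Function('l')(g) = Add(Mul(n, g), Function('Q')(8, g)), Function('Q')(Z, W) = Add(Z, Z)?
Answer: -242628266400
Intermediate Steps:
I = -694110 (I = Mul(3, -231370) = -694110)
Function('Q')(Z, W) = Mul(2, Z)
Function('l')(g) = Add(16, Mul(156, g)) (Function('l')(g) = Add(Mul(156, g), Mul(2, 8)) = Add(Mul(156, g), 16) = Add(16, Mul(156, g)))
Mul(Add(482786, Function('l')(-448)), Add(I, 106510)) = Mul(Add(482786, Add(16, Mul(156, -448))), Add(-694110, 106510)) = Mul(Add(482786, Add(16, -69888)), -587600) = Mul(Add(482786, -69872), -587600) = Mul(412914, -587600) = -242628266400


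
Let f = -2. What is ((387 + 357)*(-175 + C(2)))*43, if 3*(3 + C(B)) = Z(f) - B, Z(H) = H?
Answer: -5737232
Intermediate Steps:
C(B) = -11/3 - B/3 (C(B) = -3 + (-2 - B)/3 = -3 + (-⅔ - B/3) = -11/3 - B/3)
((387 + 357)*(-175 + C(2)))*43 = ((387 + 357)*(-175 + (-11/3 - ⅓*2)))*43 = (744*(-175 + (-11/3 - ⅔)))*43 = (744*(-175 - 13/3))*43 = (744*(-538/3))*43 = -133424*43 = -5737232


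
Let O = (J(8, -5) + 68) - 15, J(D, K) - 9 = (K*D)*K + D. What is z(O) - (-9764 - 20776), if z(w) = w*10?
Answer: 33240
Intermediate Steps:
J(D, K) = 9 + D + D*K**2 (J(D, K) = 9 + ((K*D)*K + D) = 9 + ((D*K)*K + D) = 9 + (D*K**2 + D) = 9 + (D + D*K**2) = 9 + D + D*K**2)
O = 270 (O = ((9 + 8 + 8*(-5)**2) + 68) - 15 = ((9 + 8 + 8*25) + 68) - 15 = ((9 + 8 + 200) + 68) - 15 = (217 + 68) - 15 = 285 - 15 = 270)
z(w) = 10*w
z(O) - (-9764 - 20776) = 10*270 - (-9764 - 20776) = 2700 - 1*(-30540) = 2700 + 30540 = 33240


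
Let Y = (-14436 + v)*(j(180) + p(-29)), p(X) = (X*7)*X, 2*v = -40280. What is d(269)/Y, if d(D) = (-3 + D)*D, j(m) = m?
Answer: -35777/104886296 ≈ -0.00034110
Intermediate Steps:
v = -20140 (v = (½)*(-40280) = -20140)
p(X) = 7*X² (p(X) = (7*X)*X = 7*X²)
d(D) = D*(-3 + D)
Y = -209772592 (Y = (-14436 - 20140)*(180 + 7*(-29)²) = -34576*(180 + 7*841) = -34576*(180 + 5887) = -34576*6067 = -209772592)
d(269)/Y = (269*(-3 + 269))/(-209772592) = (269*266)*(-1/209772592) = 71554*(-1/209772592) = -35777/104886296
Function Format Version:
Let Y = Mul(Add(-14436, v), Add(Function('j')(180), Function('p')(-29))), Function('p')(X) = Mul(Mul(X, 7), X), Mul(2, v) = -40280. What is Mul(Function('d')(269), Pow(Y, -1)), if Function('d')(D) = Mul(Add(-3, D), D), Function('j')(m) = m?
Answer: Rational(-35777, 104886296) ≈ -0.00034110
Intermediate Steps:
v = -20140 (v = Mul(Rational(1, 2), -40280) = -20140)
Function('p')(X) = Mul(7, Pow(X, 2)) (Function('p')(X) = Mul(Mul(7, X), X) = Mul(7, Pow(X, 2)))
Function('d')(D) = Mul(D, Add(-3, D))
Y = -209772592 (Y = Mul(Add(-14436, -20140), Add(180, Mul(7, Pow(-29, 2)))) = Mul(-34576, Add(180, Mul(7, 841))) = Mul(-34576, Add(180, 5887)) = Mul(-34576, 6067) = -209772592)
Mul(Function('d')(269), Pow(Y, -1)) = Mul(Mul(269, Add(-3, 269)), Pow(-209772592, -1)) = Mul(Mul(269, 266), Rational(-1, 209772592)) = Mul(71554, Rational(-1, 209772592)) = Rational(-35777, 104886296)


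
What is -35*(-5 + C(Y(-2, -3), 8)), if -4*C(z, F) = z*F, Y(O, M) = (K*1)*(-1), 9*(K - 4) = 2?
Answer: -1085/9 ≈ -120.56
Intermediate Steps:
K = 38/9 (K = 4 + (⅑)*2 = 4 + 2/9 = 38/9 ≈ 4.2222)
Y(O, M) = -38/9 (Y(O, M) = ((38/9)*1)*(-1) = (38/9)*(-1) = -38/9)
C(z, F) = -F*z/4 (C(z, F) = -z*F/4 = -F*z/4)
-35*(-5 + C(Y(-2, -3), 8)) = -35*(-5 - ¼*8*(-38/9)) = -35*(-5 + 76/9) = -35*31/9 = -1085/9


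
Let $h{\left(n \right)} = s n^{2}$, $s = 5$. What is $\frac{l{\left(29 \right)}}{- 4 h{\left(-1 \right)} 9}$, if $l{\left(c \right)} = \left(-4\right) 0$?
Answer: $0$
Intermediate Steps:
$l{\left(c \right)} = 0$
$h{\left(n \right)} = 5 n^{2}$
$\frac{l{\left(29 \right)}}{- 4 h{\left(-1 \right)} 9} = \frac{0}{- 4 \cdot 5 \left(-1\right)^{2} \cdot 9} = \frac{0}{- 4 \cdot 5 \cdot 1 \cdot 9} = \frac{0}{\left(-4\right) 5 \cdot 9} = \frac{0}{\left(-20\right) 9} = \frac{0}{-180} = 0 \left(- \frac{1}{180}\right) = 0$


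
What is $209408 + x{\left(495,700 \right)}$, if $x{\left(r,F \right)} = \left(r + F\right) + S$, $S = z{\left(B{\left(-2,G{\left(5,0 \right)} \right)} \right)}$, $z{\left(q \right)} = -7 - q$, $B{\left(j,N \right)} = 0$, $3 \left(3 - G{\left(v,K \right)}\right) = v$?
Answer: $210596$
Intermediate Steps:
$G{\left(v,K \right)} = 3 - \frac{v}{3}$
$S = -7$ ($S = -7 - 0 = -7 + 0 = -7$)
$x{\left(r,F \right)} = -7 + F + r$ ($x{\left(r,F \right)} = \left(r + F\right) - 7 = \left(F + r\right) - 7 = -7 + F + r$)
$209408 + x{\left(495,700 \right)} = 209408 + \left(-7 + 700 + 495\right) = 209408 + 1188 = 210596$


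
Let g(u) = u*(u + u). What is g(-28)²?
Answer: 2458624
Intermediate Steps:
g(u) = 2*u² (g(u) = u*(2*u) = 2*u²)
g(-28)² = (2*(-28)²)² = (2*784)² = 1568² = 2458624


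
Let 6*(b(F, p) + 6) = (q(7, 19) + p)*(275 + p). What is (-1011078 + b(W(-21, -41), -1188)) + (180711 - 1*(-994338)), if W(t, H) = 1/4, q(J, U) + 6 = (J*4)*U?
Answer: 794098/3 ≈ 2.6470e+5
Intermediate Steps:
q(J, U) = -6 + 4*J*U (q(J, U) = -6 + (J*4)*U = -6 + (4*J)*U = -6 + 4*J*U)
W(t, H) = ¼
b(F, p) = -6 + (275 + p)*(526 + p)/6 (b(F, p) = -6 + (((-6 + 4*7*19) + p)*(275 + p))/6 = -6 + (((-6 + 532) + p)*(275 + p))/6 = -6 + ((526 + p)*(275 + p))/6 = -6 + ((275 + p)*(526 + p))/6 = -6 + (275 + p)*(526 + p)/6)
(-1011078 + b(W(-21, -41), -1188)) + (180711 - 1*(-994338)) = (-1011078 + (72307/3 + (⅙)*(-1188)² + (267/2)*(-1188))) + (180711 - 1*(-994338)) = (-1011078 + (72307/3 + (⅙)*1411344 - 158598)) + (180711 + 994338) = (-1011078 + (72307/3 + 235224 - 158598)) + 1175049 = (-1011078 + 302185/3) + 1175049 = -2731049/3 + 1175049 = 794098/3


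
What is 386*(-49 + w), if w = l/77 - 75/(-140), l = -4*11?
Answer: -264989/14 ≈ -18928.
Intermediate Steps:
l = -44
w = -1/28 (w = -44/77 - 75/(-140) = -44*1/77 - 75*(-1/140) = -4/7 + 15/28 = -1/28 ≈ -0.035714)
386*(-49 + w) = 386*(-49 - 1/28) = 386*(-1373/28) = -264989/14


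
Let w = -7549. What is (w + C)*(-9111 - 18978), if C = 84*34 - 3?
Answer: 131905944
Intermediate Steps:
C = 2853 (C = 2856 - 3 = 2853)
(w + C)*(-9111 - 18978) = (-7549 + 2853)*(-9111 - 18978) = -4696*(-28089) = 131905944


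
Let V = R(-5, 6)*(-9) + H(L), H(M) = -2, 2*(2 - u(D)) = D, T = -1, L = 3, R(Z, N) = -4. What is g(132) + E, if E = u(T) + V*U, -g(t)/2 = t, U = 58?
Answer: 3421/2 ≈ 1710.5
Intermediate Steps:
g(t) = -2*t
u(D) = 2 - D/2
V = 34 (V = -4*(-9) - 2 = 36 - 2 = 34)
E = 3949/2 (E = (2 - ½*(-1)) + 34*58 = (2 + ½) + 1972 = 5/2 + 1972 = 3949/2 ≈ 1974.5)
g(132) + E = -2*132 + 3949/2 = -264 + 3949/2 = 3421/2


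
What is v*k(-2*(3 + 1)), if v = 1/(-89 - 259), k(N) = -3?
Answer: 1/116 ≈ 0.0086207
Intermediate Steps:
v = -1/348 (v = 1/(-348) = -1/348 ≈ -0.0028736)
v*k(-2*(3 + 1)) = -1/348*(-3) = 1/116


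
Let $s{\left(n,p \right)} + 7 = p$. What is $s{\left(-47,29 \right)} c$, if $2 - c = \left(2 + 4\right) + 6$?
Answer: $-220$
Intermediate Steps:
$s{\left(n,p \right)} = -7 + p$
$c = -10$ ($c = 2 - \left(\left(2 + 4\right) + 6\right) = 2 - \left(6 + 6\right) = 2 - 12 = -10$)
$s{\left(-47,29 \right)} c = \left(-7 + 29\right) \left(-10\right) = 22 \left(-10\right) = -220$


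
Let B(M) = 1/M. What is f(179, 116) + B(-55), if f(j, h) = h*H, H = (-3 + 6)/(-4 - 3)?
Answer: -19147/385 ≈ -49.732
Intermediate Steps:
H = -3/7 (H = 3/(-7) = 3*(-⅐) = -3/7 ≈ -0.42857)
f(j, h) = -3*h/7 (f(j, h) = h*(-3/7) = -3*h/7)
f(179, 116) + B(-55) = -3/7*116 + 1/(-55) = -348/7 - 1/55 = -19147/385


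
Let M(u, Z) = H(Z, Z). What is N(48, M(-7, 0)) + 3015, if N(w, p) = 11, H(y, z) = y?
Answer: 3026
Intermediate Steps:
M(u, Z) = Z
N(48, M(-7, 0)) + 3015 = 11 + 3015 = 3026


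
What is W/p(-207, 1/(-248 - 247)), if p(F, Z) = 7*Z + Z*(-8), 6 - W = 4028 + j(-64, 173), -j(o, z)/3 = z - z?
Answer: -1990890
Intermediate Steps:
j(o, z) = 0 (j(o, z) = -3*(z - z) = -3*0 = 0)
W = -4022 (W = 6 - (4028 + 0) = 6 - 1*4028 = 6 - 4028 = -4022)
p(F, Z) = -Z (p(F, Z) = 7*Z - 8*Z = -Z)
W/p(-207, 1/(-248 - 247)) = -4022/((-1/(-248 - 247))) = -4022/((-1/(-495))) = -4022/((-1*(-1/495))) = -4022/1/495 = -4022*495 = -1990890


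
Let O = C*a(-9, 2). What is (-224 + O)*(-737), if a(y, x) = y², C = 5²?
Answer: -1327337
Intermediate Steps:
C = 25
O = 2025 (O = 25*(-9)² = 25*81 = 2025)
(-224 + O)*(-737) = (-224 + 2025)*(-737) = 1801*(-737) = -1327337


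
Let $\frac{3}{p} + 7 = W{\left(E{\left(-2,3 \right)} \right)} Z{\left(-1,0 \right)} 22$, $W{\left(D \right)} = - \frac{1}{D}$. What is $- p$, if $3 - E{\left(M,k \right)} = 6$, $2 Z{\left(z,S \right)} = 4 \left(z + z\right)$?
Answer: $\frac{9}{109} \approx 0.082569$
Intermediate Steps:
$Z{\left(z,S \right)} = 4 z$ ($Z{\left(z,S \right)} = \frac{4 \left(z + z\right)}{2} = \frac{4 \cdot 2 z}{2} = \frac{8 z}{2} = 4 z$)
$E{\left(M,k \right)} = -3$ ($E{\left(M,k \right)} = 3 - 6 = -3$)
$p = - \frac{9}{109}$ ($p = \frac{3}{-7 + - \frac{1}{-3} \cdot 4 \left(-1\right) 22} = \frac{3}{-7 + \left(-1\right) \left(- \frac{1}{3}\right) \left(-4\right) 22} = \frac{3}{-7 + \frac{1}{3} \left(-4\right) 22} = \frac{3}{-7 - \frac{88}{3}} = \frac{3}{- \frac{109}{3}} = 3 \left(- \frac{3}{109}\right) = - \frac{9}{109} \approx -0.082569$)
$- p = \left(-1\right) \left(- \frac{9}{109}\right) = \frac{9}{109}$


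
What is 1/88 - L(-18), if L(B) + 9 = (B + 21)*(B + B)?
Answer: 10297/88 ≈ 117.01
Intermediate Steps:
L(B) = -9 + 2*B*(21 + B) (L(B) = -9 + (B + 21)*(B + B) = -9 + (21 + B)*(2*B) = -9 + 2*B*(21 + B))
1/88 - L(-18) = 1/88 - (-9 + 2*(-18)**2 + 42*(-18)) = 1/88 - (-9 + 2*324 - 756) = 1/88 - (-9 + 648 - 756) = 1/88 - 1*(-117) = 1/88 + 117 = 10297/88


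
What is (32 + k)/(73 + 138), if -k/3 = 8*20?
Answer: -448/211 ≈ -2.1232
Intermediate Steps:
k = -480 (k = -24*20 = -3*160 = -480)
(32 + k)/(73 + 138) = (32 - 480)/(73 + 138) = -448/211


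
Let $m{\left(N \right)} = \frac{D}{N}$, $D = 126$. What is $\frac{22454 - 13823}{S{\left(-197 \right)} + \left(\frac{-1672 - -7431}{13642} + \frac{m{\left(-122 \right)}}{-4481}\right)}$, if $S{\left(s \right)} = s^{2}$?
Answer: $\frac{78307276362}{352109855633} \approx 0.22239$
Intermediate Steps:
$m{\left(N \right)} = \frac{126}{N}$
$\frac{22454 - 13823}{S{\left(-197 \right)} + \left(\frac{-1672 - -7431}{13642} + \frac{m{\left(-122 \right)}}{-4481}\right)} = \frac{22454 - 13823}{\left(-197\right)^{2} + \left(\frac{-1672 - -7431}{13642} + \frac{126 \frac{1}{-122}}{-4481}\right)} = \frac{22454 + \left(-20444 + 6621\right)}{38809 + \left(\left(-1672 + 7431\right) \frac{1}{13642} + 126 \left(- \frac{1}{122}\right) \left(- \frac{1}{4481}\right)\right)} = \frac{22454 - 13823}{38809 + \left(5759 \cdot \frac{1}{13642} - - \frac{63}{273341}\right)} = \frac{8631}{38809 + \left(\frac{5759}{13642} + \frac{63}{273341}\right)} = \frac{8631}{38809 + \frac{1575030265}{3728917922}} = \frac{8631}{\frac{144717150665163}{3728917922}} = 8631 \cdot \frac{3728917922}{144717150665163} = \frac{78307276362}{352109855633}$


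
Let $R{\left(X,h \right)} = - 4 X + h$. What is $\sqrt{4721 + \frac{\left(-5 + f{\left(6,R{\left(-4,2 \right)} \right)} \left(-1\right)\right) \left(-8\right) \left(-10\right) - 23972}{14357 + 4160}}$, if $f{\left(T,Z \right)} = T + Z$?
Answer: $\frac{\sqrt{1618246274405}}{18517} \approx 68.699$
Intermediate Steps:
$R{\left(X,h \right)} = h - 4 X$
$\sqrt{4721 + \frac{\left(-5 + f{\left(6,R{\left(-4,2 \right)} \right)} \left(-1\right)\right) \left(-8\right) \left(-10\right) - 23972}{14357 + 4160}} = \sqrt{4721 + \frac{\left(-5 + \left(6 + \left(2 - -16\right)\right) \left(-1\right)\right) \left(-8\right) \left(-10\right) - 23972}{14357 + 4160}} = \sqrt{4721 + \frac{\left(-5 + \left(6 + \left(2 + 16\right)\right) \left(-1\right)\right) \left(-8\right) \left(-10\right) - 23972}{18517}} = \sqrt{4721 + \left(\left(-5 + \left(6 + 18\right) \left(-1\right)\right) \left(-8\right) \left(-10\right) - 23972\right) \frac{1}{18517}} = \sqrt{4721 + \left(\left(-5 + 24 \left(-1\right)\right) \left(-8\right) \left(-10\right) - 23972\right) \frac{1}{18517}} = \sqrt{4721 + \left(\left(-5 - 24\right) \left(-8\right) \left(-10\right) - 23972\right) \frac{1}{18517}} = \sqrt{4721 + \left(\left(-29\right) \left(-8\right) \left(-10\right) - 23972\right) \frac{1}{18517}} = \sqrt{4721 + \left(232 \left(-10\right) - 23972\right) \frac{1}{18517}} = \sqrt{4721 + \left(-2320 - 23972\right) \frac{1}{18517}} = \sqrt{4721 - \frac{26292}{18517}} = \sqrt{\frac{87392465}{18517}} = \frac{\sqrt{1618246274405}}{18517}$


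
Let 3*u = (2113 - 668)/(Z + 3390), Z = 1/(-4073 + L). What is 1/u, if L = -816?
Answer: 49721127/7064605 ≈ 7.0381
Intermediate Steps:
Z = -1/4889 (Z = 1/(-4073 - 816) = 1/(-4889) = -1/4889 ≈ -0.00020454)
u = 7064605/49721127 (u = ((2113 - 668)/(-1/4889 + 3390))/3 = (1445/(16573709/4889))/3 = (1445*(4889/16573709))/3 = (⅓)*(7064605/16573709) = 7064605/49721127 ≈ 0.14208)
1/u = 1/(7064605/49721127) = 49721127/7064605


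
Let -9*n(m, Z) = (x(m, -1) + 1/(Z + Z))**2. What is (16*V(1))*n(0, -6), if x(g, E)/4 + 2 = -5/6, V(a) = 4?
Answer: -75076/81 ≈ -926.86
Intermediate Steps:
x(g, E) = -34/3 (x(g, E) = -8 + 4*(-5/6) = -8 - 10/3 = -34/3)
n(m, Z) = -(-34/3 + 1/(2*Z))**2/9 (n(m, Z) = -(-34/3 + 1/(Z + Z))**2/9 = -(-34/3 + 1/(2*Z))**2/9)
(16*V(1))*n(0, -6) = (16*4)*(-1/324*(-3 + 68*(-6))**2/(-6)**2) = 64*(-1/324*1/36*(-3 - 408)**2) = 64*(-1/324*1/36*(-411)**2) = 64*(-1/324*1/36*168921) = 64*(-18769/1296) = -75076/81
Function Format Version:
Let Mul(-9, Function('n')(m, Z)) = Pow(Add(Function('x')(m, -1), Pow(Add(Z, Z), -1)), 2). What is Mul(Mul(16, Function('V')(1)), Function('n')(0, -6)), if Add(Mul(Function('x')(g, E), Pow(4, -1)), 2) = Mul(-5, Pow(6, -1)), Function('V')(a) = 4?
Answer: Rational(-75076, 81) ≈ -926.86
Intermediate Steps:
Function('x')(g, E) = Rational(-34, 3) (Function('x')(g, E) = Add(-8, Mul(4, Mul(-5, Pow(6, -1)))) = Add(-8, Mul(4, Mul(-5, Rational(1, 6)))) = Add(-8, Mul(4, Rational(-5, 6))) = Add(-8, Rational(-10, 3)) = Rational(-34, 3))
Function('n')(m, Z) = Mul(Rational(-1, 9), Pow(Add(Rational(-34, 3), Mul(Rational(1, 2), Pow(Z, -1))), 2)) (Function('n')(m, Z) = Mul(Rational(-1, 9), Pow(Add(Rational(-34, 3), Pow(Add(Z, Z), -1)), 2)) = Mul(Rational(-1, 9), Pow(Add(Rational(-34, 3), Pow(Mul(2, Z), -1)), 2)) = Mul(Rational(-1, 9), Pow(Add(Rational(-34, 3), Mul(Rational(1, 2), Pow(Z, -1))), 2)))
Mul(Mul(16, Function('V')(1)), Function('n')(0, -6)) = Mul(Mul(16, 4), Mul(Rational(-1, 324), Pow(-6, -2), Pow(Add(-3, Mul(68, -6)), 2))) = Mul(64, Mul(Rational(-1, 324), Rational(1, 36), Pow(Add(-3, -408), 2))) = Mul(64, Mul(Rational(-1, 324), Rational(1, 36), Pow(-411, 2))) = Mul(64, Mul(Rational(-1, 324), Rational(1, 36), 168921)) = Mul(64, Rational(-18769, 1296)) = Rational(-75076, 81)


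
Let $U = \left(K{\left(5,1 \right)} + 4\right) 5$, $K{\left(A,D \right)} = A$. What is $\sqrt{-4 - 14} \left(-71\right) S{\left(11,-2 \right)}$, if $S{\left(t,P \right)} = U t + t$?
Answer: $- 107778 i \sqrt{2} \approx - 1.5242 \cdot 10^{5} i$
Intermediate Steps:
$U = 45$ ($U = \left(5 + 4\right) 5 = 9 \cdot 5 = 45$)
$S{\left(t,P \right)} = 46 t$ ($S{\left(t,P \right)} = 45 t + t = 46 t$)
$\sqrt{-4 - 14} \left(-71\right) S{\left(11,-2 \right)} = \sqrt{-4 - 14} \left(-71\right) 46 \cdot 11 = \sqrt{-18} \left(-71\right) 506 = 3 i \sqrt{2} \left(-71\right) 506 = - 213 i \sqrt{2} \cdot 506 = - 107778 i \sqrt{2}$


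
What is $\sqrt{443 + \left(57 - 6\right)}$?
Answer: $\sqrt{494} \approx 22.226$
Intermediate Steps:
$\sqrt{443 + \left(57 - 6\right)} = \sqrt{443 + 51} = \sqrt{494}$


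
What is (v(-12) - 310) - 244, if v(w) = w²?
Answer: -410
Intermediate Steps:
(v(-12) - 310) - 244 = ((-12)² - 310) - 244 = (144 - 310) - 244 = -166 - 244 = -410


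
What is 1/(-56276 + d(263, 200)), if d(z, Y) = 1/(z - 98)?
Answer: -165/9285539 ≈ -1.7770e-5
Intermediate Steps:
d(z, Y) = 1/(-98 + z)
1/(-56276 + d(263, 200)) = 1/(-56276 + 1/(-98 + 263)) = 1/(-56276 + 1/165) = 1/(-9285539/165) = -165/9285539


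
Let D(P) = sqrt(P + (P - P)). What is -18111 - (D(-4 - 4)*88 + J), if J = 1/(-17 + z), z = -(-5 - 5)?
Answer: -126776/7 - 176*I*sqrt(2) ≈ -18111.0 - 248.9*I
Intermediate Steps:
z = 10 (z = -1*(-10) = 10)
D(P) = sqrt(P) (D(P) = sqrt(P + 0) = sqrt(P))
J = -1/7 (J = 1/(-17 + 10) = 1/(-7) = -1/7 ≈ -0.14286)
-18111 - (D(-4 - 4)*88 + J) = -18111 - (sqrt(-4 - 4)*88 - 1/7) = -18111 - (sqrt(-8)*88 - 1/7) = -18111 - ((2*I*sqrt(2))*88 - 1/7) = -18111 - (176*I*sqrt(2) - 1/7) = -18111 - (-1/7 + 176*I*sqrt(2)) = -18111 + (1/7 - 176*I*sqrt(2)) = -126776/7 - 176*I*sqrt(2)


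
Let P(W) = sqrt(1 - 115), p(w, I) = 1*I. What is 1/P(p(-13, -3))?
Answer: -I*sqrt(114)/114 ≈ -0.093659*I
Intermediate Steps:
p(w, I) = I
P(W) = I*sqrt(114) (P(W) = sqrt(-114) = I*sqrt(114))
1/P(p(-13, -3)) = 1/(I*sqrt(114)) = -I*sqrt(114)/114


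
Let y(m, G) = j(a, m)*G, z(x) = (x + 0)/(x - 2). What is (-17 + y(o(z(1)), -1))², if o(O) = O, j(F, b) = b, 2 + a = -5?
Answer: 256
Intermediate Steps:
a = -7 (a = -2 - 5 = -7)
z(x) = x/(-2 + x)
y(m, G) = G*m (y(m, G) = m*G = G*m)
(-17 + y(o(z(1)), -1))² = (-17 - 1/(-2 + 1))² = (-17 - 1/(-1))² = (-17 - (-1))² = (-17 - 1*(-1))² = (-17 + 1)² = (-16)² = 256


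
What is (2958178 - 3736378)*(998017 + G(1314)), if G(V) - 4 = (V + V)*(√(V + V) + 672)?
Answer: -2150973593400 - 12270657600*√73 ≈ -2.2558e+12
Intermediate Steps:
G(V) = 4 + 2*V*(672 + √2*√V) (G(V) = 4 + (V + V)*(√(V + V) + 672) = 4 + (2*V)*(√(2*V) + 672) = 4 + (2*V)*(√2*√V + 672) = 4 + (2*V)*(672 + √2*√V) = 4 + 2*V*(672 + √2*√V))
(2958178 - 3736378)*(998017 + G(1314)) = (2958178 - 3736378)*(998017 + (4 + 1344*1314 + 2*√2*1314^(3/2))) = -778200*(998017 + (4 + 1766016 + 2*√2*(3942*√146))) = -778200*(998017 + (4 + 1766016 + 15768*√73)) = -778200*(998017 + (1766020 + 15768*√73)) = -778200*(2764037 + 15768*√73) = -2150973593400 - 12270657600*√73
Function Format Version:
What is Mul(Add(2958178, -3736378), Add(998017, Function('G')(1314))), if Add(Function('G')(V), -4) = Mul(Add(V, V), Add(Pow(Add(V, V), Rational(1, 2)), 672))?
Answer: Add(-2150973593400, Mul(-12270657600, Pow(73, Rational(1, 2)))) ≈ -2.2558e+12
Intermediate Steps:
Function('G')(V) = Add(4, Mul(2, V, Add(672, Mul(Pow(2, Rational(1, 2)), Pow(V, Rational(1, 2)))))) (Function('G')(V) = Add(4, Mul(Add(V, V), Add(Pow(Add(V, V), Rational(1, 2)), 672))) = Add(4, Mul(Mul(2, V), Add(Pow(Mul(2, V), Rational(1, 2)), 672))) = Add(4, Mul(Mul(2, V), Add(Mul(Pow(2, Rational(1, 2)), Pow(V, Rational(1, 2))), 672))) = Add(4, Mul(Mul(2, V), Add(672, Mul(Pow(2, Rational(1, 2)), Pow(V, Rational(1, 2)))))) = Add(4, Mul(2, V, Add(672, Mul(Pow(2, Rational(1, 2)), Pow(V, Rational(1, 2)))))))
Mul(Add(2958178, -3736378), Add(998017, Function('G')(1314))) = Mul(Add(2958178, -3736378), Add(998017, Add(4, Mul(1344, 1314), Mul(2, Pow(2, Rational(1, 2)), Pow(1314, Rational(3, 2)))))) = Mul(-778200, Add(998017, Add(4, 1766016, Mul(2, Pow(2, Rational(1, 2)), Mul(3942, Pow(146, Rational(1, 2))))))) = Mul(-778200, Add(998017, Add(4, 1766016, Mul(15768, Pow(73, Rational(1, 2)))))) = Mul(-778200, Add(998017, Add(1766020, Mul(15768, Pow(73, Rational(1, 2)))))) = Mul(-778200, Add(2764037, Mul(15768, Pow(73, Rational(1, 2))))) = Add(-2150973593400, Mul(-12270657600, Pow(73, Rational(1, 2))))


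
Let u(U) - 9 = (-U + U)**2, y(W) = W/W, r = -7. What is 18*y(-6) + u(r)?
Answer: 27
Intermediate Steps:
y(W) = 1
u(U) = 9 (u(U) = 9 + (-U + U)**2 = 9 + 0**2 = 9 + 0 = 9)
18*y(-6) + u(r) = 18*1 + 9 = 18 + 9 = 27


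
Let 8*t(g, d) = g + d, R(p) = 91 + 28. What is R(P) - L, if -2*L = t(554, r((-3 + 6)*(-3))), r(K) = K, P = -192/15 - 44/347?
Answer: 2449/16 ≈ 153.06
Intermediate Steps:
P = -22428/1735 (P = -192*1/15 - 44*1/347 = -64/5 - 44/347 = -22428/1735 ≈ -12.927)
R(p) = 119
t(g, d) = d/8 + g/8 (t(g, d) = (g + d)/8 = (d + g)/8 = d/8 + g/8)
L = -545/16 (L = -(((-3 + 6)*(-3))/8 + (⅛)*554)/2 = -((3*(-3))/8 + 277/4)/2 = -((⅛)*(-9) + 277/4)/2 = -(-9/8 + 277/4)/2 = -½*545/8 = -545/16 ≈ -34.063)
R(P) - L = 119 - 1*(-545/16) = 119 + 545/16 = 2449/16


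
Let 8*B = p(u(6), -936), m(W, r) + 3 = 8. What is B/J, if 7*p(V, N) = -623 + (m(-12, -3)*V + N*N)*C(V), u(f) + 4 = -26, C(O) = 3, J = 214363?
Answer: 2627215/12004328 ≈ 0.21886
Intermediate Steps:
m(W, r) = 5 (m(W, r) = -3 + 8 = 5)
u(f) = -30 (u(f) = -4 - 26 = -30)
p(V, N) = -89 + 3*N**2/7 + 15*V/7 (p(V, N) = (-623 + (5*V + N*N)*3)/7 = (-623 + (5*V + N**2)*3)/7 = (-623 + (N**2 + 5*V)*3)/7 = (-623 + (3*N**2 + 15*V))/7 = (-623 + 3*N**2 + 15*V)/7 = -89 + 3*N**2/7 + 15*V/7)
B = 2627215/56 (B = (-89 + (3/7)*(-936)**2 + (15/7)*(-30))/8 = (-89 + (3/7)*876096 - 450/7)/8 = (-89 + 2628288/7 - 450/7)/8 = (1/8)*(2627215/7) = 2627215/56 ≈ 46915.)
B/J = (2627215/56)/214363 = (2627215/56)*(1/214363) = 2627215/12004328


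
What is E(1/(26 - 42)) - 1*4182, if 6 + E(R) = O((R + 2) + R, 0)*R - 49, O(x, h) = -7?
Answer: -67785/16 ≈ -4236.6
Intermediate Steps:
E(R) = -55 - 7*R (E(R) = -6 + (-7*R - 49) = -6 + (-49 - 7*R) = -55 - 7*R)
E(1/(26 - 42)) - 1*4182 = (-55 - 7/(26 - 42)) - 1*4182 = (-55 - 7/(-16)) - 4182 = (-55 - 7*(-1/16)) - 4182 = (-55 + 7/16) - 4182 = -873/16 - 4182 = -67785/16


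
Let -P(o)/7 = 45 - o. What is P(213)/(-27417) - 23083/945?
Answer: -211325977/8636355 ≈ -24.469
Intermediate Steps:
P(o) = -315 + 7*o (P(o) = -7*(45 - o) = -315 + 7*o)
P(213)/(-27417) - 23083/945 = (-315 + 7*213)/(-27417) - 23083/945 = (-315 + 1491)*(-1/27417) - 23083*1/945 = 1176*(-1/27417) - 23083/945 = -392/9139 - 23083/945 = -211325977/8636355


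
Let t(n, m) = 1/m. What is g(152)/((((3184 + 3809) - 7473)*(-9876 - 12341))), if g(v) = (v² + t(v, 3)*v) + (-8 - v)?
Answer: 8623/3999060 ≈ 0.0021563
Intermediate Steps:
g(v) = -8 + v² - 2*v/3 (g(v) = (v² + v/3) + (-8 - v) = -8 + v² - 2*v/3)
g(152)/((((3184 + 3809) - 7473)*(-9876 - 12341))) = (-8 + 152² - ⅔*152)/((((3184 + 3809) - 7473)*(-9876 - 12341))) = (-8 + 23104 - 304/3)/(((6993 - 7473)*(-22217))) = 68984/(3*((-480*(-22217)))) = (68984/3)/10664160 = (68984/3)*(1/10664160) = 8623/3999060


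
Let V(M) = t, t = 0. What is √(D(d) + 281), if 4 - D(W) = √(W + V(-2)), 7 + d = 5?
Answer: √(285 - I*√2) ≈ 16.882 - 0.04189*I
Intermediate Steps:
d = -2 (d = -7 + 5 = -2)
V(M) = 0
D(W) = 4 - √W (D(W) = 4 - √(W + 0) = 4 - √W)
√(D(d) + 281) = √((4 - √(-2)) + 281) = √((4 - I*√2) + 281) = √(285 - I*√2)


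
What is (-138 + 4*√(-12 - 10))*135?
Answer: -18630 + 540*I*√22 ≈ -18630.0 + 2532.8*I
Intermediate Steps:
(-138 + 4*√(-12 - 10))*135 = (-138 + 4*√(-22))*135 = (-138 + 4*(I*√22))*135 = (-138 + 4*I*√22)*135 = -18630 + 540*I*√22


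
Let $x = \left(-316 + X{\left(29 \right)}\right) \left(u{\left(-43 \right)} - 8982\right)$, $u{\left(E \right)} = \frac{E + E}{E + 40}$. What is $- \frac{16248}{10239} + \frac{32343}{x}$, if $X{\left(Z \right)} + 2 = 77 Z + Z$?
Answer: $- \frac{31459127713}{19801406880} \approx -1.5887$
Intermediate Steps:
$X{\left(Z \right)} = -2 + 78 Z$ ($X{\left(Z \right)} = -2 + \left(77 Z + Z\right) = -2 + 78 Z$)
$u{\left(E \right)} = \frac{2 E}{40 + E}$
$x = -17405280$ ($x = \left(-316 + \left(-2 + 78 \cdot 29\right)\right) \left(2 \left(-43\right) \frac{1}{40 - 43} - 8982\right) = \left(-316 + \left(-2 + 2262\right)\right) \left(2 \left(-43\right) \frac{1}{-3} - 8982\right) = \left(-316 + 2260\right) \left(2 \left(-43\right) \left(- \frac{1}{3}\right) - 8982\right) = 1944 \left(\frac{86}{3} - 8982\right) = 1944 \left(- \frac{26860}{3}\right) = -17405280$)
$- \frac{16248}{10239} + \frac{32343}{x} = - \frac{16248}{10239} + \frac{32343}{-17405280} = \left(-16248\right) \frac{1}{10239} + 32343 \left(- \frac{1}{17405280}\right) = - \frac{5416}{3413} - \frac{10781}{5801760} = - \frac{31459127713}{19801406880}$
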